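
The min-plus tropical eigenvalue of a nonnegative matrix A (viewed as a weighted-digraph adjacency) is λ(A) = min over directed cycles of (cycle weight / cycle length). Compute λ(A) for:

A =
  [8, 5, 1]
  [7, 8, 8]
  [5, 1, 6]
λ(A) = 3

Enumerate directed cycles and compute their means (weight / length). Sample:
  cycle 0 → 0: weight = 8, length = 1, mean = 8/1 ≈ 8.000
  cycle 1 → 1: weight = 8, length = 1, mean = 8/1 ≈ 8.000
  cycle 2 → 2: weight = 6, length = 1, mean = 6/1 ≈ 6.000
  cycle 0 → 1 → 0: weight = 12, length = 2, mean = 12/2 ≈ 6.000
  cycle 0 → 2 → 0: weight = 6, length = 2, mean = 6/2 ≈ 3.000
  cycle 1 → 0 → 1: weight = 12, length = 2, mean = 12/2 ≈ 6.000
Minimum mean = 3.000, attained e.g. along the cycle 0 → 2 → 0 with weight 6 and length 2. So λ(A) = 6/2 = 3.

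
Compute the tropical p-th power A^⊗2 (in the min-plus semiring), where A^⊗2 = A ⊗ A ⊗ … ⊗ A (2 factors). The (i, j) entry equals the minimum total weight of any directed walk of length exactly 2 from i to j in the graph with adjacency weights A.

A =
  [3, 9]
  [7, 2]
A^⊗2 =
  [6, 11]
  [9, 4]

Each entry (A^⊗2)_ij equals the minimum over all length-2 walks i = v_0 → v_1 → … → v_2 = j of Σ_t A[v_t][v_{t+1}]. For example, for (i, j) = (0, 1) we minimise over 2 possible intermediate vertex sequences; the minimum is 11, attained along the walk 0 → 1 → 1.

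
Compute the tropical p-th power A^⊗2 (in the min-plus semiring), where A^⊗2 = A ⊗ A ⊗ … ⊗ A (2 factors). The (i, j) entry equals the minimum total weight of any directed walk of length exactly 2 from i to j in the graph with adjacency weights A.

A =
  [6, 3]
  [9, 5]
A^⊗2 =
  [12, 8]
  [14, 10]

Each entry (A^⊗2)_ij equals the minimum over all length-2 walks i = v_0 → v_1 → … → v_2 = j of Σ_t A[v_t][v_{t+1}]. For example, for (i, j) = (0, 1) we minimise over 2 possible intermediate vertex sequences; the minimum is 8, attained along the walk 0 → 1 → 1.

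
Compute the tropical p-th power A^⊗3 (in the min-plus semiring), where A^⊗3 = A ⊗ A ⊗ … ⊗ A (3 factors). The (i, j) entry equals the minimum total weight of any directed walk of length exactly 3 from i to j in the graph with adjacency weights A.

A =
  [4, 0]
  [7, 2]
A^⊗3 =
  [9, 4]
  [11, 6]

Each entry (A^⊗3)_ij equals the minimum over all length-3 walks i = v_0 → v_1 → … → v_3 = j of Σ_t A[v_t][v_{t+1}]. For example, for (i, j) = (0, 1) we minimise over 4 possible intermediate vertex sequences; the minimum is 4, attained along the walk 0 → 1 → 1 → 1.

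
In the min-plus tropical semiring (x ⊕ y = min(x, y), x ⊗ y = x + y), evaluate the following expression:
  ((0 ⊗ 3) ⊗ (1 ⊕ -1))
((0 ⊗ 3) ⊗ (1 ⊕ -1)) = 2

Expand innermost to outermost. Recall ⊕ takes the minimum of its arguments and ⊗ takes their sum. Working out the expression ((0 ⊗ 3) ⊗ (1 ⊕ -1)) gives 2.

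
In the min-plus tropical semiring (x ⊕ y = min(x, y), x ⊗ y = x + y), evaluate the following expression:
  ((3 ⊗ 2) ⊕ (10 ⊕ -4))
((3 ⊗ 2) ⊕ (10 ⊕ -4)) = -4

Expand innermost to outermost. Recall ⊕ takes the minimum of its arguments and ⊗ takes their sum. Working out the expression ((3 ⊗ 2) ⊕ (10 ⊕ -4)) gives -4.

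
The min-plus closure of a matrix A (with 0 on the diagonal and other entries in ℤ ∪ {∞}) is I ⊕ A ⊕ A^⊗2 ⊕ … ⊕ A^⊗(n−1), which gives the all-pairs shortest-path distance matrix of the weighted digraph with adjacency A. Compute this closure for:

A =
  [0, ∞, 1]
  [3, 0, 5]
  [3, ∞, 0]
Closure =
  [0, ∞, 1]
  [3, 0, 4]
  [3, ∞, 0]

This is the Floyd-Warshall all-pairs shortest-path computation. For each intermediate vertex k = 0, 1, …, 2, update dist[i][j] ← min(dist[i][j], dist[i][k] + dist[k][j]). The final matrix gives, for each (i, j), the minimum total weight of any directed path from i to j (possibly empty when i = j).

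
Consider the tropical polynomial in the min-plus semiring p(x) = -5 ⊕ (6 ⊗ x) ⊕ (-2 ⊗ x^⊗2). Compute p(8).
p(8) = -5

A tropical monomial a ⊗ x^⊗i evaluates to a + i · x. Evaluating each term at x = 8:
  Term 0 contributes -5 + 0 · 8 = -5
  Term 1 contributes 6 + 1 · 8 = 14
  Term 2 contributes -2 + 2 · 8 = 14
p(8) = ⊕ of these = min[-5, 14, 14] = -5.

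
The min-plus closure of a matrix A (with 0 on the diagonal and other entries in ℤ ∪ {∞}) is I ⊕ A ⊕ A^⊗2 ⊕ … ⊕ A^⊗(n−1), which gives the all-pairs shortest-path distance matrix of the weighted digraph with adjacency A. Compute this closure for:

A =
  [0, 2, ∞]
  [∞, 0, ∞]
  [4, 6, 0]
Closure =
  [0, 2, ∞]
  [∞, 0, ∞]
  [4, 6, 0]

This is the Floyd-Warshall all-pairs shortest-path computation. For each intermediate vertex k = 0, 1, …, 2, update dist[i][j] ← min(dist[i][j], dist[i][k] + dist[k][j]). The final matrix gives, for each (i, j), the minimum total weight of any directed path from i to j (possibly empty when i = j).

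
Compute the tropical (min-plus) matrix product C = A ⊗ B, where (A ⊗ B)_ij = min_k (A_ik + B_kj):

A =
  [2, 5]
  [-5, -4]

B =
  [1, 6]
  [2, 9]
A ⊗ B =
  [3, 8]
  [-4, 1]

Apply the min-plus product entry-by-entry:
  C[0][0] = min over k of (A[0][0] + B[0][0] = 2 + 1 = 3, A[0][1] + B[1][0] = 5 + 2 = 7) = 3 (attained at k = 0)
  C[0][1] = min over k of (A[0][0] + B[0][1] = 2 + 6 = 8, A[0][1] + B[1][1] = 5 + 9 = 14) = 8 (attained at k = 0)
  C[1][0] = min over k of (A[1][0] + B[0][0] = -5 + 1 = -4, A[1][1] + B[1][0] = -4 + 2 = -2) = -4 (attained at k = 0)
  C[1][1] = min over k of (A[1][0] + B[0][1] = -5 + 6 = 1, A[1][1] + B[1][1] = -4 + 9 = 5) = 1 (attained at k = 0)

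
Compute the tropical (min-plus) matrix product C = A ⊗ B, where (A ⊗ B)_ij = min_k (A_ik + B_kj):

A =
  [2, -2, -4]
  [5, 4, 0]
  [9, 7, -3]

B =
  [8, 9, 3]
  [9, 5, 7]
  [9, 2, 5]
A ⊗ B =
  [5, -2, 1]
  [9, 2, 5]
  [6, -1, 2]

Apply the min-plus product entry-by-entry:
  C[0][0] = min over k of (A[0][0] + B[0][0] = 2 + 8 = 10, A[0][1] + B[1][0] = -2 + 9 = 7, A[0][2] + B[2][0] = -4 + 9 = 5) = 5 (attained at k = 2)
  C[0][1] = min over k of (A[0][0] + B[0][1] = 2 + 9 = 11, A[0][1] + B[1][1] = -2 + 5 = 3, A[0][2] + B[2][1] = -4 + 2 = -2) = -2 (attained at k = 2)
  C[0][2] = min over k of (A[0][0] + B[0][2] = 2 + 3 = 5, A[0][1] + B[1][2] = -2 + 7 = 5, A[0][2] + B[2][2] = -4 + 5 = 1) = 1 (attained at k = 2)
  C[1][0] = min over k of (A[1][0] + B[0][0] = 5 + 8 = 13, A[1][1] + B[1][0] = 4 + 9 = 13, A[1][2] + B[2][0] = 0 + 9 = 9) = 9 (attained at k = 2)
  C[1][1] = min over k of (A[1][0] + B[0][1] = 5 + 9 = 14, A[1][1] + B[1][1] = 4 + 5 = 9, A[1][2] + B[2][1] = 0 + 2 = 2) = 2 (attained at k = 2)
  C[1][2] = min over k of (A[1][0] + B[0][2] = 5 + 3 = 8, A[1][1] + B[1][2] = 4 + 7 = 11, A[1][2] + B[2][2] = 0 + 5 = 5) = 5 (attained at k = 2)
  C[2][0] = min over k of (A[2][0] + B[0][0] = 9 + 8 = 17, A[2][1] + B[1][0] = 7 + 9 = 16, A[2][2] + B[2][0] = -3 + 9 = 6) = 6 (attained at k = 2)
  C[2][1] = min over k of (A[2][0] + B[0][1] = 9 + 9 = 18, A[2][1] + B[1][1] = 7 + 5 = 12, A[2][2] + B[2][1] = -3 + 2 = -1) = -1 (attained at k = 2)
  C[2][2] = min over k of (A[2][0] + B[0][2] = 9 + 3 = 12, A[2][1] + B[1][2] = 7 + 7 = 14, A[2][2] + B[2][2] = -3 + 5 = 2) = 2 (attained at k = 2)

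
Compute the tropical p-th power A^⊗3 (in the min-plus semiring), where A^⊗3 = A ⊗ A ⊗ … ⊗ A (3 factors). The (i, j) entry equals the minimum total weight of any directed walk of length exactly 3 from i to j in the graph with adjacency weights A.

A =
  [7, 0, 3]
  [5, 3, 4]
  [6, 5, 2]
A^⊗3 =
  [8, 5, 6]
  [10, 8, 8]
  [10, 8, 6]

Each entry (A^⊗3)_ij equals the minimum over all length-3 walks i = v_0 → v_1 → … → v_3 = j of Σ_t A[v_t][v_{t+1}]. For example, for (i, j) = (0, 2) we minimise over 9 possible intermediate vertex sequences; the minimum is 6, attained along the walk 0 → 1 → 2 → 2.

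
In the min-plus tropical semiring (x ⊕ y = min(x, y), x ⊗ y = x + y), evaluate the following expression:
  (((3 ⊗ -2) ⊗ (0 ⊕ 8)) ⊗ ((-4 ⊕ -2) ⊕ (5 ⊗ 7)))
(((3 ⊗ -2) ⊗ (0 ⊕ 8)) ⊗ ((-4 ⊕ -2) ⊕ (5 ⊗ 7))) = -3

Expand innermost to outermost. Recall ⊕ takes the minimum of its arguments and ⊗ takes their sum. Working out the expression (((3 ⊗ -2) ⊗ (0 ⊕ 8)) ⊗ ((-4 ⊕ -2) ⊕ (5 ⊗ 7))) gives -3.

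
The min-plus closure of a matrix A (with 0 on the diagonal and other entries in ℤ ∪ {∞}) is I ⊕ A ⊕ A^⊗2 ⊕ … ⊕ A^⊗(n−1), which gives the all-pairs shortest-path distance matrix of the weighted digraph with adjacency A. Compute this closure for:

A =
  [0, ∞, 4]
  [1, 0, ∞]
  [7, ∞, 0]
Closure =
  [0, ∞, 4]
  [1, 0, 5]
  [7, ∞, 0]

This is the Floyd-Warshall all-pairs shortest-path computation. For each intermediate vertex k = 0, 1, …, 2, update dist[i][j] ← min(dist[i][j], dist[i][k] + dist[k][j]). The final matrix gives, for each (i, j), the minimum total weight of any directed path from i to j (possibly empty when i = j).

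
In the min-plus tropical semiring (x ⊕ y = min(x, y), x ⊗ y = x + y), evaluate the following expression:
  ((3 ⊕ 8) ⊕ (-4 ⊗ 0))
((3 ⊕ 8) ⊕ (-4 ⊗ 0)) = -4

Expand innermost to outermost. Recall ⊕ takes the minimum of its arguments and ⊗ takes their sum. Working out the expression ((3 ⊕ 8) ⊕ (-4 ⊗ 0)) gives -4.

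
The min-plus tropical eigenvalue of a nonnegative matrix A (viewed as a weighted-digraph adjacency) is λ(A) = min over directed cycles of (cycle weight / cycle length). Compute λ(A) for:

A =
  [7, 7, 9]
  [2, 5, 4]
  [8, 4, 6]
λ(A) = 4

Enumerate directed cycles and compute their means (weight / length). Sample:
  cycle 0 → 0: weight = 7, length = 1, mean = 7/1 ≈ 7.000
  cycle 1 → 1: weight = 5, length = 1, mean = 5/1 ≈ 5.000
  cycle 2 → 2: weight = 6, length = 1, mean = 6/1 ≈ 6.000
  cycle 0 → 1 → 0: weight = 9, length = 2, mean = 9/2 ≈ 4.500
  cycle 0 → 2 → 0: weight = 17, length = 2, mean = 17/2 ≈ 8.500
  cycle 1 → 0 → 1: weight = 9, length = 2, mean = 9/2 ≈ 4.500
Minimum mean = 4.000, attained e.g. along the cycle 1 → 2 → 1 with weight 8 and length 2. So λ(A) = 8/2 = 4.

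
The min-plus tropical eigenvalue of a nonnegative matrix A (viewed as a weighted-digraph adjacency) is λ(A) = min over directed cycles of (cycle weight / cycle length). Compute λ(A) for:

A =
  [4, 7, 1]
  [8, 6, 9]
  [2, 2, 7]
λ(A) = 3/2

Enumerate directed cycles and compute their means (weight / length). Sample:
  cycle 0 → 0: weight = 4, length = 1, mean = 4/1 ≈ 4.000
  cycle 1 → 1: weight = 6, length = 1, mean = 6/1 ≈ 6.000
  cycle 2 → 2: weight = 7, length = 1, mean = 7/1 ≈ 7.000
  cycle 0 → 1 → 0: weight = 15, length = 2, mean = 15/2 ≈ 7.500
  cycle 0 → 2 → 0: weight = 3, length = 2, mean = 3/2 ≈ 1.500
  cycle 1 → 0 → 1: weight = 15, length = 2, mean = 15/2 ≈ 7.500
Minimum mean = 1.500, attained e.g. along the cycle 0 → 2 → 0 with weight 3 and length 2. So λ(A) = 3/2 = 3/2.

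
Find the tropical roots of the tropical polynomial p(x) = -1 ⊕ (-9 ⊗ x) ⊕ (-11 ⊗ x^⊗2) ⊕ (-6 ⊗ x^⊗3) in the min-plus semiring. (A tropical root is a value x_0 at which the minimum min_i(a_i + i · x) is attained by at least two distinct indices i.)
Roots: {-5, 2, 8}

Each tropical root is a break point of the lower envelope of the lines y = a_i + i · x (there are 4 lines, with slopes 0, 1, ..., 3). Only the lines that attain the minimum somewhere contribute to roots; other lines are dominated. Here the surviving (envelope) indices are i = 3, i = 2, i = 1, i = 0.
Intersections between consecutive envelope lines give the roots: for adjacent envelope indices i < j the intersection is x = (a_i − a_j) / (j − i). Reading off the sorted break points: {-5, 2, 8}.
Verification: at each break x_0, at least two indices attain the minimum of min_i(a_i + i · x_0).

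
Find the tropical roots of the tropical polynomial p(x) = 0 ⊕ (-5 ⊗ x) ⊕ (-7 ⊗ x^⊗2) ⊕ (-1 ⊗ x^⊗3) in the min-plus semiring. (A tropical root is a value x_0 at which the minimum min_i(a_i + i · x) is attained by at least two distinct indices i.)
Roots: {-6, 2, 5}

Each tropical root is a break point of the lower envelope of the lines y = a_i + i · x (there are 4 lines, with slopes 0, 1, ..., 3). Only the lines that attain the minimum somewhere contribute to roots; other lines are dominated. Here the surviving (envelope) indices are i = 3, i = 2, i = 1, i = 0.
Intersections between consecutive envelope lines give the roots: for adjacent envelope indices i < j the intersection is x = (a_i − a_j) / (j − i). Reading off the sorted break points: {-6, 2, 5}.
Verification: at each break x_0, at least two indices attain the minimum of min_i(a_i + i · x_0).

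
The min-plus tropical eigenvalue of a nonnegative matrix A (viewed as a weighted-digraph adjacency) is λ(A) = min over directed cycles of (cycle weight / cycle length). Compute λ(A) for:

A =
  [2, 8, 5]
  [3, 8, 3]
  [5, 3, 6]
λ(A) = 2

Enumerate directed cycles and compute their means (weight / length). Sample:
  cycle 0 → 0: weight = 2, length = 1, mean = 2/1 ≈ 2.000
  cycle 1 → 1: weight = 8, length = 1, mean = 8/1 ≈ 8.000
  cycle 2 → 2: weight = 6, length = 1, mean = 6/1 ≈ 6.000
  cycle 0 → 1 → 0: weight = 11, length = 2, mean = 11/2 ≈ 5.500
  cycle 0 → 2 → 0: weight = 10, length = 2, mean = 10/2 ≈ 5.000
  cycle 1 → 0 → 1: weight = 11, length = 2, mean = 11/2 ≈ 5.500
Minimum mean = 2.000, attained e.g. along the cycle 0 → 0 with weight 2 and length 1. So λ(A) = 2/1 = 2.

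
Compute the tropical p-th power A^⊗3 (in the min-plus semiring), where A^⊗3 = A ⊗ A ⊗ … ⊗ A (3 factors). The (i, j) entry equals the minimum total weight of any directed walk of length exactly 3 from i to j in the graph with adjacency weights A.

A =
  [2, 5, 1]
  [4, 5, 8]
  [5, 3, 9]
A^⊗3 =
  [6, 6, 5]
  [8, 8, 7]
  [9, 9, 8]

Each entry (A^⊗3)_ij equals the minimum over all length-3 walks i = v_0 → v_1 → … → v_3 = j of Σ_t A[v_t][v_{t+1}]. For example, for (i, j) = (0, 2) we minimise over 9 possible intermediate vertex sequences; the minimum is 5, attained along the walk 0 → 0 → 0 → 2.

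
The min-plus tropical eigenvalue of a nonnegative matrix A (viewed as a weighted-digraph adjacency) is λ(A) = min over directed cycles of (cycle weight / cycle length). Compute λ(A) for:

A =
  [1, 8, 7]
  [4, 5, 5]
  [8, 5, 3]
λ(A) = 1

Enumerate directed cycles and compute their means (weight / length). Sample:
  cycle 0 → 0: weight = 1, length = 1, mean = 1/1 ≈ 1.000
  cycle 1 → 1: weight = 5, length = 1, mean = 5/1 ≈ 5.000
  cycle 2 → 2: weight = 3, length = 1, mean = 3/1 ≈ 3.000
  cycle 0 → 1 → 0: weight = 12, length = 2, mean = 12/2 ≈ 6.000
  cycle 0 → 2 → 0: weight = 15, length = 2, mean = 15/2 ≈ 7.500
  cycle 1 → 0 → 1: weight = 12, length = 2, mean = 12/2 ≈ 6.000
Minimum mean = 1.000, attained e.g. along the cycle 0 → 0 with weight 1 and length 1. So λ(A) = 1/1 = 1.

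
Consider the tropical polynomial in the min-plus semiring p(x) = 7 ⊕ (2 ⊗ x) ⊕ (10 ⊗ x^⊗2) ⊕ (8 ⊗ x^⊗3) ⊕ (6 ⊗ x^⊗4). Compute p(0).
p(0) = 2

A tropical monomial a ⊗ x^⊗i evaluates to a + i · x. Evaluating each term at x = 0:
  Term 0 contributes 7 + 0 · 0 = 7
  Term 1 contributes 2 + 1 · 0 = 2
  Term 2 contributes 10 + 2 · 0 = 10
  Term 3 contributes 8 + 3 · 0 = 8
  Term 4 contributes 6 + 4 · 0 = 6
p(0) = ⊕ of these = min[7, 2, 10, 8, 6] = 2.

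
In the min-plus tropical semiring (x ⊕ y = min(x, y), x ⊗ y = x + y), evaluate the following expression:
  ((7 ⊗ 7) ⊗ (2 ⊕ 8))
((7 ⊗ 7) ⊗ (2 ⊕ 8)) = 16

Expand innermost to outermost. Recall ⊕ takes the minimum of its arguments and ⊗ takes their sum. Working out the expression ((7 ⊗ 7) ⊗ (2 ⊕ 8)) gives 16.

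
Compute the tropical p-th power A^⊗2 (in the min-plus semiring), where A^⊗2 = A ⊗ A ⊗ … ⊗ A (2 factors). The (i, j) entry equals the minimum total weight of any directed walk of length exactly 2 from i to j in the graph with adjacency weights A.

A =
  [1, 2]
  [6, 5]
A^⊗2 =
  [2, 3]
  [7, 8]

Each entry (A^⊗2)_ij equals the minimum over all length-2 walks i = v_0 → v_1 → … → v_2 = j of Σ_t A[v_t][v_{t+1}]. For example, for (i, j) = (0, 1) we minimise over 2 possible intermediate vertex sequences; the minimum is 3, attained along the walk 0 → 0 → 1.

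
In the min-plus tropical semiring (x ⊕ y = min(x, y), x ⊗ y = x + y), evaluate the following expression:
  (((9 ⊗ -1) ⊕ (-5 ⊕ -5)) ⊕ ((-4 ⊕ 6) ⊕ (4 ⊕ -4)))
(((9 ⊗ -1) ⊕ (-5 ⊕ -5)) ⊕ ((-4 ⊕ 6) ⊕ (4 ⊕ -4))) = -5

Expand innermost to outermost. Recall ⊕ takes the minimum of its arguments and ⊗ takes their sum. Working out the expression (((9 ⊗ -1) ⊕ (-5 ⊕ -5)) ⊕ ((-4 ⊕ 6) ⊕ (4 ⊕ -4))) gives -5.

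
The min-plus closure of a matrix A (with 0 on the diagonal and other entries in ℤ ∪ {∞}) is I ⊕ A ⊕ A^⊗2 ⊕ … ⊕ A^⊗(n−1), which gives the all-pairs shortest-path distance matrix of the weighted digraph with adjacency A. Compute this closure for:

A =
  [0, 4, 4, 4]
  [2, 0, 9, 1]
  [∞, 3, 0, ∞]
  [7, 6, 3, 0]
Closure =
  [0, 4, 4, 4]
  [2, 0, 4, 1]
  [5, 3, 0, 4]
  [7, 6, 3, 0]

This is the Floyd-Warshall all-pairs shortest-path computation. For each intermediate vertex k = 0, 1, …, 3, update dist[i][j] ← min(dist[i][j], dist[i][k] + dist[k][j]). The final matrix gives, for each (i, j), the minimum total weight of any directed path from i to j (possibly empty when i = j).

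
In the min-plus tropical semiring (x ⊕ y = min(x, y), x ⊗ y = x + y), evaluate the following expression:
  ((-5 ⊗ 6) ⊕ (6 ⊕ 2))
((-5 ⊗ 6) ⊕ (6 ⊕ 2)) = 1

Expand innermost to outermost. Recall ⊕ takes the minimum of its arguments and ⊗ takes their sum. Working out the expression ((-5 ⊗ 6) ⊕ (6 ⊕ 2)) gives 1.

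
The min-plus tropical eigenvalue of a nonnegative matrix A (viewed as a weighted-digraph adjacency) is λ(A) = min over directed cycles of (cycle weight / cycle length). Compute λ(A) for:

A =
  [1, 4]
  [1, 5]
λ(A) = 1

Enumerate directed cycles and compute their means (weight / length). Sample:
  cycle 0 → 0: weight = 1, length = 1, mean = 1/1 ≈ 1.000
  cycle 1 → 1: weight = 5, length = 1, mean = 5/1 ≈ 5.000
  cycle 0 → 1 → 0: weight = 5, length = 2, mean = 5/2 ≈ 2.500
  cycle 1 → 0 → 1: weight = 5, length = 2, mean = 5/2 ≈ 2.500
Minimum mean = 1.000, attained e.g. along the cycle 0 → 0 with weight 1 and length 1. So λ(A) = 1/1 = 1.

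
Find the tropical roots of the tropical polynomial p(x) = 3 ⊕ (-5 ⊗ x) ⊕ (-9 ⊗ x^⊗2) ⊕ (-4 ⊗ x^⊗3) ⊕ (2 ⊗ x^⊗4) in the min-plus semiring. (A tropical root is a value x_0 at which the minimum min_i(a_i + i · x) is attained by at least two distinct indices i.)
Roots: {-6, -5, 4, 8}

Each tropical root is a break point of the lower envelope of the lines y = a_i + i · x (there are 5 lines, with slopes 0, 1, ..., 4). Only the lines that attain the minimum somewhere contribute to roots; other lines are dominated. Here the surviving (envelope) indices are i = 4, i = 3, i = 2, i = 1, i = 0.
Intersections between consecutive envelope lines give the roots: for adjacent envelope indices i < j the intersection is x = (a_i − a_j) / (j − i). Reading off the sorted break points: {-6, -5, 4, 8}.
Verification: at each break x_0, at least two indices attain the minimum of min_i(a_i + i · x_0).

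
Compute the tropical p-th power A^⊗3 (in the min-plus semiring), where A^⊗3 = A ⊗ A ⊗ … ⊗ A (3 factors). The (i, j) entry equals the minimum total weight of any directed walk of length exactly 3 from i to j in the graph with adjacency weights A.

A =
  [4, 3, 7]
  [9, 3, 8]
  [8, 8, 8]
A^⊗3 =
  [12, 9, 14]
  [15, 9, 14]
  [16, 14, 19]

Each entry (A^⊗3)_ij equals the minimum over all length-3 walks i = v_0 → v_1 → … → v_3 = j of Σ_t A[v_t][v_{t+1}]. For example, for (i, j) = (0, 2) we minimise over 9 possible intermediate vertex sequences; the minimum is 14, attained along the walk 0 → 1 → 1 → 2.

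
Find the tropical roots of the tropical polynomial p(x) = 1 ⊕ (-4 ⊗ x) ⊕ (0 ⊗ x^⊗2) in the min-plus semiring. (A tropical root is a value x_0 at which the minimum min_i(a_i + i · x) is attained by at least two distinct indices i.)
Roots: {-4, 5}

Each tropical root is a break point of the lower envelope of the lines y = a_i + i · x (there are 3 lines, with slopes 0, 1, ..., 2). Only the lines that attain the minimum somewhere contribute to roots; other lines are dominated. Here the surviving (envelope) indices are i = 2, i = 1, i = 0.
Intersections between consecutive envelope lines give the roots: for adjacent envelope indices i < j the intersection is x = (a_i − a_j) / (j − i). Reading off the sorted break points: {-4, 5}.
Verification: at each break x_0, at least two indices attain the minimum of min_i(a_i + i · x_0).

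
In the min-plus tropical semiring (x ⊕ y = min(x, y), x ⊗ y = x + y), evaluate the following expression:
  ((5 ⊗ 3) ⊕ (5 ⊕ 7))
((5 ⊗ 3) ⊕ (5 ⊕ 7)) = 5

Expand innermost to outermost. Recall ⊕ takes the minimum of its arguments and ⊗ takes their sum. Working out the expression ((5 ⊗ 3) ⊕ (5 ⊕ 7)) gives 5.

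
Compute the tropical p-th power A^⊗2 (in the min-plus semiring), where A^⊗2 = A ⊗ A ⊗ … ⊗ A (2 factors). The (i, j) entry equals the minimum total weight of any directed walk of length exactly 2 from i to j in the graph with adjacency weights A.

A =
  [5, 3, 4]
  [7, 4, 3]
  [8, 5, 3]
A^⊗2 =
  [10, 7, 6]
  [11, 8, 6]
  [11, 8, 6]

Each entry (A^⊗2)_ij equals the minimum over all length-2 walks i = v_0 → v_1 → … → v_2 = j of Σ_t A[v_t][v_{t+1}]. For example, for (i, j) = (0, 2) we minimise over 3 possible intermediate vertex sequences; the minimum is 6, attained along the walk 0 → 1 → 2.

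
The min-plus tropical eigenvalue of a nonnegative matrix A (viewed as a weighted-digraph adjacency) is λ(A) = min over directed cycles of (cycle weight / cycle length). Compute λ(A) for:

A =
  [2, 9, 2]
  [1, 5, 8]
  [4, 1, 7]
λ(A) = 4/3

Enumerate directed cycles and compute their means (weight / length). Sample:
  cycle 0 → 0: weight = 2, length = 1, mean = 2/1 ≈ 2.000
  cycle 1 → 1: weight = 5, length = 1, mean = 5/1 ≈ 5.000
  cycle 2 → 2: weight = 7, length = 1, mean = 7/1 ≈ 7.000
  cycle 0 → 1 → 0: weight = 10, length = 2, mean = 10/2 ≈ 5.000
  cycle 0 → 2 → 0: weight = 6, length = 2, mean = 6/2 ≈ 3.000
  cycle 1 → 0 → 1: weight = 10, length = 2, mean = 10/2 ≈ 5.000
Minimum mean = 1.333, attained e.g. along the cycle 0 → 2 → 1 → 0 with weight 4 and length 3. So λ(A) = 4/3 = 4/3.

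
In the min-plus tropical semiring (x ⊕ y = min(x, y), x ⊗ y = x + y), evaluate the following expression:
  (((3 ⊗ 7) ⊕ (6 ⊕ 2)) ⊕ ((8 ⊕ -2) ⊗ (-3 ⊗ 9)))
(((3 ⊗ 7) ⊕ (6 ⊕ 2)) ⊕ ((8 ⊕ -2) ⊗ (-3 ⊗ 9))) = 2

Expand innermost to outermost. Recall ⊕ takes the minimum of its arguments and ⊗ takes their sum. Working out the expression (((3 ⊗ 7) ⊕ (6 ⊕ 2)) ⊕ ((8 ⊕ -2) ⊗ (-3 ⊗ 9))) gives 2.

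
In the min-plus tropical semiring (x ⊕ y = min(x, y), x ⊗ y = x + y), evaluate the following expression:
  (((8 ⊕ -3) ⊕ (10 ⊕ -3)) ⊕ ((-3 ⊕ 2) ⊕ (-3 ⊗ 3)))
(((8 ⊕ -3) ⊕ (10 ⊕ -3)) ⊕ ((-3 ⊕ 2) ⊕ (-3 ⊗ 3))) = -3

Expand innermost to outermost. Recall ⊕ takes the minimum of its arguments and ⊗ takes their sum. Working out the expression (((8 ⊕ -3) ⊕ (10 ⊕ -3)) ⊕ ((-3 ⊕ 2) ⊕ (-3 ⊗ 3))) gives -3.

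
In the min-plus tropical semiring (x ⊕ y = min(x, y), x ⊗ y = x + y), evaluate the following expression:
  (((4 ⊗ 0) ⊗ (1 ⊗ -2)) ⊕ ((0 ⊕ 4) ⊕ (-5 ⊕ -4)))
(((4 ⊗ 0) ⊗ (1 ⊗ -2)) ⊕ ((0 ⊕ 4) ⊕ (-5 ⊕ -4))) = -5

Expand innermost to outermost. Recall ⊕ takes the minimum of its arguments and ⊗ takes their sum. Working out the expression (((4 ⊗ 0) ⊗ (1 ⊗ -2)) ⊕ ((0 ⊕ 4) ⊕ (-5 ⊕ -4))) gives -5.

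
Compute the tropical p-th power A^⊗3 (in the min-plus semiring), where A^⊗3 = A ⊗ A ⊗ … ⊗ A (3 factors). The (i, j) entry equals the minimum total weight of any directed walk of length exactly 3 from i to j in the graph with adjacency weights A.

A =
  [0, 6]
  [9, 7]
A^⊗3 =
  [0, 6]
  [9, 15]

Each entry (A^⊗3)_ij equals the minimum over all length-3 walks i = v_0 → v_1 → … → v_3 = j of Σ_t A[v_t][v_{t+1}]. For example, for (i, j) = (0, 1) we minimise over 4 possible intermediate vertex sequences; the minimum is 6, attained along the walk 0 → 0 → 0 → 1.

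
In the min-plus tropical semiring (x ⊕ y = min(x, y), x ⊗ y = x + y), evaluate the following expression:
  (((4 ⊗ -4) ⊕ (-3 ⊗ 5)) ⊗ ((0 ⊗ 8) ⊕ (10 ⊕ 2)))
(((4 ⊗ -4) ⊕ (-3 ⊗ 5)) ⊗ ((0 ⊗ 8) ⊕ (10 ⊕ 2))) = 2

Expand innermost to outermost. Recall ⊕ takes the minimum of its arguments and ⊗ takes their sum. Working out the expression (((4 ⊗ -4) ⊕ (-3 ⊗ 5)) ⊗ ((0 ⊗ 8) ⊕ (10 ⊕ 2))) gives 2.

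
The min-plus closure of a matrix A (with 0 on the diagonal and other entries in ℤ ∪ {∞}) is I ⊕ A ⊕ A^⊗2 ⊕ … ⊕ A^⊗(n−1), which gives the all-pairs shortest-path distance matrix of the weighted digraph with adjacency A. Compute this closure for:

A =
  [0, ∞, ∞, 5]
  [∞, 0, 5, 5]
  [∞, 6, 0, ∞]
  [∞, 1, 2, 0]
Closure =
  [0, 6, 7, 5]
  [∞, 0, 5, 5]
  [∞, 6, 0, 11]
  [∞, 1, 2, 0]

This is the Floyd-Warshall all-pairs shortest-path computation. For each intermediate vertex k = 0, 1, …, 3, update dist[i][j] ← min(dist[i][j], dist[i][k] + dist[k][j]). The final matrix gives, for each (i, j), the minimum total weight of any directed path from i to j (possibly empty when i = j).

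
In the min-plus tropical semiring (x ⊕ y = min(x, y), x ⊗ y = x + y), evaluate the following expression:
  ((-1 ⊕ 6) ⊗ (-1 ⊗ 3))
((-1 ⊕ 6) ⊗ (-1 ⊗ 3)) = 1

Expand innermost to outermost. Recall ⊕ takes the minimum of its arguments and ⊗ takes their sum. Working out the expression ((-1 ⊕ 6) ⊗ (-1 ⊗ 3)) gives 1.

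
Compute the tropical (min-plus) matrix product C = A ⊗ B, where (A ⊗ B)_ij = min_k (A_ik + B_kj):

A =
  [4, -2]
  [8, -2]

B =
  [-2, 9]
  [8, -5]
A ⊗ B =
  [2, -7]
  [6, -7]

Apply the min-plus product entry-by-entry:
  C[0][0] = min over k of (A[0][0] + B[0][0] = 4 + -2 = 2, A[0][1] + B[1][0] = -2 + 8 = 6) = 2 (attained at k = 0)
  C[0][1] = min over k of (A[0][0] + B[0][1] = 4 + 9 = 13, A[0][1] + B[1][1] = -2 + -5 = -7) = -7 (attained at k = 1)
  C[1][0] = min over k of (A[1][0] + B[0][0] = 8 + -2 = 6, A[1][1] + B[1][0] = -2 + 8 = 6) = 6 (attained at k = 0)
  C[1][1] = min over k of (A[1][0] + B[0][1] = 8 + 9 = 17, A[1][1] + B[1][1] = -2 + -5 = -7) = -7 (attained at k = 1)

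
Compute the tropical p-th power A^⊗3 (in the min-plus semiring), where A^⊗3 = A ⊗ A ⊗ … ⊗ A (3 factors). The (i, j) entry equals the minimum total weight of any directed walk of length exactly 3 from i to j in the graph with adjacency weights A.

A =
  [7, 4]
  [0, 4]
A^⊗3 =
  [8, 8]
  [4, 8]

Each entry (A^⊗3)_ij equals the minimum over all length-3 walks i = v_0 → v_1 → … → v_3 = j of Σ_t A[v_t][v_{t+1}]. For example, for (i, j) = (0, 1) we minimise over 4 possible intermediate vertex sequences; the minimum is 8, attained along the walk 0 → 1 → 0 → 1.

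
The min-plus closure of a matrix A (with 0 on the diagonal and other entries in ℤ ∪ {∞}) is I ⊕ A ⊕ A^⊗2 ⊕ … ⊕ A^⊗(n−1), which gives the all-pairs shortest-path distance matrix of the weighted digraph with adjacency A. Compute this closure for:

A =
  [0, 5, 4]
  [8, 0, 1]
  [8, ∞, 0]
Closure =
  [0, 5, 4]
  [8, 0, 1]
  [8, 13, 0]

This is the Floyd-Warshall all-pairs shortest-path computation. For each intermediate vertex k = 0, 1, …, 2, update dist[i][j] ← min(dist[i][j], dist[i][k] + dist[k][j]). The final matrix gives, for each (i, j), the minimum total weight of any directed path from i to j (possibly empty when i = j).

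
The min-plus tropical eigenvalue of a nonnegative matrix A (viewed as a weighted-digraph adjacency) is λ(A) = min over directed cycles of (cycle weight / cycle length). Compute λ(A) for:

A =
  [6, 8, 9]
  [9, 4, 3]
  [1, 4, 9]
λ(A) = 7/2

Enumerate directed cycles and compute their means (weight / length). Sample:
  cycle 0 → 0: weight = 6, length = 1, mean = 6/1 ≈ 6.000
  cycle 1 → 1: weight = 4, length = 1, mean = 4/1 ≈ 4.000
  cycle 2 → 2: weight = 9, length = 1, mean = 9/1 ≈ 9.000
  cycle 0 → 1 → 0: weight = 17, length = 2, mean = 17/2 ≈ 8.500
  cycle 0 → 2 → 0: weight = 10, length = 2, mean = 10/2 ≈ 5.000
  cycle 1 → 0 → 1: weight = 17, length = 2, mean = 17/2 ≈ 8.500
Minimum mean = 3.500, attained e.g. along the cycle 1 → 2 → 1 with weight 7 and length 2. So λ(A) = 7/2 = 7/2.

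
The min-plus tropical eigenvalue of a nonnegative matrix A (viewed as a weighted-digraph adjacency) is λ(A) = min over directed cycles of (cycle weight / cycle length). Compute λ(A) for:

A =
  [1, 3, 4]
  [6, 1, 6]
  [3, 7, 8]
λ(A) = 1

Enumerate directed cycles and compute their means (weight / length). Sample:
  cycle 0 → 0: weight = 1, length = 1, mean = 1/1 ≈ 1.000
  cycle 1 → 1: weight = 1, length = 1, mean = 1/1 ≈ 1.000
  cycle 2 → 2: weight = 8, length = 1, mean = 8/1 ≈ 8.000
  cycle 0 → 1 → 0: weight = 9, length = 2, mean = 9/2 ≈ 4.500
  cycle 0 → 2 → 0: weight = 7, length = 2, mean = 7/2 ≈ 3.500
  cycle 1 → 0 → 1: weight = 9, length = 2, mean = 9/2 ≈ 4.500
Minimum mean = 1.000, attained e.g. along the cycle 0 → 0 with weight 1 and length 1. So λ(A) = 1/1 = 1.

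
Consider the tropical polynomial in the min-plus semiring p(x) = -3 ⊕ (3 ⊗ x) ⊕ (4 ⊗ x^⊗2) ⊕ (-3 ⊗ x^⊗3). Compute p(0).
p(0) = -3

A tropical monomial a ⊗ x^⊗i evaluates to a + i · x. Evaluating each term at x = 0:
  Term 0 contributes -3 + 0 · 0 = -3
  Term 1 contributes 3 + 1 · 0 = 3
  Term 2 contributes 4 + 2 · 0 = 4
  Term 3 contributes -3 + 3 · 0 = -3
p(0) = ⊕ of these = min[-3, 3, 4, -3] = -3.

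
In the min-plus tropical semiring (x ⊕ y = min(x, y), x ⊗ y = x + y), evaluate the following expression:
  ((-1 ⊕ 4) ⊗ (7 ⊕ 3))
((-1 ⊕ 4) ⊗ (7 ⊕ 3)) = 2

Expand innermost to outermost. Recall ⊕ takes the minimum of its arguments and ⊗ takes their sum. Working out the expression ((-1 ⊕ 4) ⊗ (7 ⊕ 3)) gives 2.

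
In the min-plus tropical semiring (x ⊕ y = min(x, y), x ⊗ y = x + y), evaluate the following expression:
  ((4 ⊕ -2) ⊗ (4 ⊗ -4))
((4 ⊕ -2) ⊗ (4 ⊗ -4)) = -2

Expand innermost to outermost. Recall ⊕ takes the minimum of its arguments and ⊗ takes their sum. Working out the expression ((4 ⊕ -2) ⊗ (4 ⊗ -4)) gives -2.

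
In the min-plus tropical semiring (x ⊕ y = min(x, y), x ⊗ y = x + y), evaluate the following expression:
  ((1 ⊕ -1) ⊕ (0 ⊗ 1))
((1 ⊕ -1) ⊕ (0 ⊗ 1)) = -1

Expand innermost to outermost. Recall ⊕ takes the minimum of its arguments and ⊗ takes their sum. Working out the expression ((1 ⊕ -1) ⊕ (0 ⊗ 1)) gives -1.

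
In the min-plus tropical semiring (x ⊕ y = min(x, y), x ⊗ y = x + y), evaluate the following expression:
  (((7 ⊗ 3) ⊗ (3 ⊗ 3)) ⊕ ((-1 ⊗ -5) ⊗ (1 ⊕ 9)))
(((7 ⊗ 3) ⊗ (3 ⊗ 3)) ⊕ ((-1 ⊗ -5) ⊗ (1 ⊕ 9))) = -5

Expand innermost to outermost. Recall ⊕ takes the minimum of its arguments and ⊗ takes their sum. Working out the expression (((7 ⊗ 3) ⊗ (3 ⊗ 3)) ⊕ ((-1 ⊗ -5) ⊗ (1 ⊕ 9))) gives -5.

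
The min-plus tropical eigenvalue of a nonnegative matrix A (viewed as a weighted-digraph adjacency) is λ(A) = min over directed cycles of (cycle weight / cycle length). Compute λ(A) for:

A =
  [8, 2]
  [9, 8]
λ(A) = 11/2

Enumerate directed cycles and compute their means (weight / length). Sample:
  cycle 0 → 0: weight = 8, length = 1, mean = 8/1 ≈ 8.000
  cycle 1 → 1: weight = 8, length = 1, mean = 8/1 ≈ 8.000
  cycle 0 → 1 → 0: weight = 11, length = 2, mean = 11/2 ≈ 5.500
  cycle 1 → 0 → 1: weight = 11, length = 2, mean = 11/2 ≈ 5.500
Minimum mean = 5.500, attained e.g. along the cycle 0 → 1 → 0 with weight 11 and length 2. So λ(A) = 11/2 = 11/2.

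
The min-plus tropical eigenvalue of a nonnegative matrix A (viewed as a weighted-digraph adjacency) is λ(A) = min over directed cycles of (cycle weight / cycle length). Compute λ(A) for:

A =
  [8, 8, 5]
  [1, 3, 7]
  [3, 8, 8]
λ(A) = 3

Enumerate directed cycles and compute their means (weight / length). Sample:
  cycle 0 → 0: weight = 8, length = 1, mean = 8/1 ≈ 8.000
  cycle 1 → 1: weight = 3, length = 1, mean = 3/1 ≈ 3.000
  cycle 2 → 2: weight = 8, length = 1, mean = 8/1 ≈ 8.000
  cycle 0 → 1 → 0: weight = 9, length = 2, mean = 9/2 ≈ 4.500
  cycle 0 → 2 → 0: weight = 8, length = 2, mean = 8/2 ≈ 4.000
  cycle 1 → 0 → 1: weight = 9, length = 2, mean = 9/2 ≈ 4.500
Minimum mean = 3.000, attained e.g. along the cycle 1 → 1 with weight 3 and length 1. So λ(A) = 3/1 = 3.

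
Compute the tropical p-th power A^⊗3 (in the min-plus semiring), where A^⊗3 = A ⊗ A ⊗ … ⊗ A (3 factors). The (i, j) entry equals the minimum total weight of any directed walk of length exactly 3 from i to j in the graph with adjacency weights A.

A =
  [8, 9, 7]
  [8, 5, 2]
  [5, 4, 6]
A^⊗3 =
  [16, 15, 13]
  [12, 11, 8]
  [11, 10, 11]

Each entry (A^⊗3)_ij equals the minimum over all length-3 walks i = v_0 → v_1 → … → v_3 = j of Σ_t A[v_t][v_{t+1}]. For example, for (i, j) = (0, 2) we minimise over 9 possible intermediate vertex sequences; the minimum is 13, attained along the walk 0 → 2 → 1 → 2.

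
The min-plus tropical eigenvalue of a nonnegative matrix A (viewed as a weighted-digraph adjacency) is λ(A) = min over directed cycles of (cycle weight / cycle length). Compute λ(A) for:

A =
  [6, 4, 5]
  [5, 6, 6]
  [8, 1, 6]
λ(A) = 7/2

Enumerate directed cycles and compute their means (weight / length). Sample:
  cycle 0 → 0: weight = 6, length = 1, mean = 6/1 ≈ 6.000
  cycle 1 → 1: weight = 6, length = 1, mean = 6/1 ≈ 6.000
  cycle 2 → 2: weight = 6, length = 1, mean = 6/1 ≈ 6.000
  cycle 0 → 1 → 0: weight = 9, length = 2, mean = 9/2 ≈ 4.500
  cycle 0 → 2 → 0: weight = 13, length = 2, mean = 13/2 ≈ 6.500
  cycle 1 → 0 → 1: weight = 9, length = 2, mean = 9/2 ≈ 4.500
Minimum mean = 3.500, attained e.g. along the cycle 1 → 2 → 1 with weight 7 and length 2. So λ(A) = 7/2 = 7/2.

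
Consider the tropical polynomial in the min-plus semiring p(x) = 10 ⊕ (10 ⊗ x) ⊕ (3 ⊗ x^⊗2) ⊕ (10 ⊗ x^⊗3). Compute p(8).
p(8) = 10

A tropical monomial a ⊗ x^⊗i evaluates to a + i · x. Evaluating each term at x = 8:
  Term 0 contributes 10 + 0 · 8 = 10
  Term 1 contributes 10 + 1 · 8 = 18
  Term 2 contributes 3 + 2 · 8 = 19
  Term 3 contributes 10 + 3 · 8 = 34
p(8) = ⊕ of these = min[10, 18, 19, 34] = 10.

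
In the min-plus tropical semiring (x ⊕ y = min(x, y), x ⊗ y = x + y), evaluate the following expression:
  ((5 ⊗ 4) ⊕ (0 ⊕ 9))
((5 ⊗ 4) ⊕ (0 ⊕ 9)) = 0

Expand innermost to outermost. Recall ⊕ takes the minimum of its arguments and ⊗ takes their sum. Working out the expression ((5 ⊗ 4) ⊕ (0 ⊕ 9)) gives 0.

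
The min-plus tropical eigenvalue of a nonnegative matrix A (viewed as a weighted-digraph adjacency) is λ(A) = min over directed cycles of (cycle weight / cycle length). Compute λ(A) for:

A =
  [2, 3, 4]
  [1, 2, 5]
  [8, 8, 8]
λ(A) = 2

Enumerate directed cycles and compute their means (weight / length). Sample:
  cycle 0 → 0: weight = 2, length = 1, mean = 2/1 ≈ 2.000
  cycle 1 → 1: weight = 2, length = 1, mean = 2/1 ≈ 2.000
  cycle 2 → 2: weight = 8, length = 1, mean = 8/1 ≈ 8.000
  cycle 0 → 1 → 0: weight = 4, length = 2, mean = 4/2 ≈ 2.000
  cycle 0 → 2 → 0: weight = 12, length = 2, mean = 12/2 ≈ 6.000
  cycle 1 → 0 → 1: weight = 4, length = 2, mean = 4/2 ≈ 2.000
Minimum mean = 2.000, attained e.g. along the cycle 0 → 0 with weight 2 and length 1. So λ(A) = 2/1 = 2.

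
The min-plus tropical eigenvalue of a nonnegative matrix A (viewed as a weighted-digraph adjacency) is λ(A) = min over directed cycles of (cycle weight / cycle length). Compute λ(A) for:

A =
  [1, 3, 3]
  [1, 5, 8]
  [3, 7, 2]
λ(A) = 1

Enumerate directed cycles and compute their means (weight / length). Sample:
  cycle 0 → 0: weight = 1, length = 1, mean = 1/1 ≈ 1.000
  cycle 1 → 1: weight = 5, length = 1, mean = 5/1 ≈ 5.000
  cycle 2 → 2: weight = 2, length = 1, mean = 2/1 ≈ 2.000
  cycle 0 → 1 → 0: weight = 4, length = 2, mean = 4/2 ≈ 2.000
  cycle 0 → 2 → 0: weight = 6, length = 2, mean = 6/2 ≈ 3.000
  cycle 1 → 0 → 1: weight = 4, length = 2, mean = 4/2 ≈ 2.000
Minimum mean = 1.000, attained e.g. along the cycle 0 → 0 with weight 1 and length 1. So λ(A) = 1/1 = 1.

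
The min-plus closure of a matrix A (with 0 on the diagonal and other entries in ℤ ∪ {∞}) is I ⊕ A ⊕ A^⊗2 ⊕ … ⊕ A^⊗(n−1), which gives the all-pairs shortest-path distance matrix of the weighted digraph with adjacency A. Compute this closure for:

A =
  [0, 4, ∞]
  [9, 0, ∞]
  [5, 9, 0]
Closure =
  [0, 4, ∞]
  [9, 0, ∞]
  [5, 9, 0]

This is the Floyd-Warshall all-pairs shortest-path computation. For each intermediate vertex k = 0, 1, …, 2, update dist[i][j] ← min(dist[i][j], dist[i][k] + dist[k][j]). The final matrix gives, for each (i, j), the minimum total weight of any directed path from i to j (possibly empty when i = j).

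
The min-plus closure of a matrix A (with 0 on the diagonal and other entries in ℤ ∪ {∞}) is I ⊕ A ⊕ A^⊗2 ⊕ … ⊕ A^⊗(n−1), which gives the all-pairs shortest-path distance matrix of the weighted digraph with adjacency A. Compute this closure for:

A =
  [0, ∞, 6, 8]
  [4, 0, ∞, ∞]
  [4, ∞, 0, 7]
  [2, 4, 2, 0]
Closure =
  [0, 12, 6, 8]
  [4, 0, 10, 12]
  [4, 11, 0, 7]
  [2, 4, 2, 0]

This is the Floyd-Warshall all-pairs shortest-path computation. For each intermediate vertex k = 0, 1, …, 3, update dist[i][j] ← min(dist[i][j], dist[i][k] + dist[k][j]). The final matrix gives, for each (i, j), the minimum total weight of any directed path from i to j (possibly empty when i = j).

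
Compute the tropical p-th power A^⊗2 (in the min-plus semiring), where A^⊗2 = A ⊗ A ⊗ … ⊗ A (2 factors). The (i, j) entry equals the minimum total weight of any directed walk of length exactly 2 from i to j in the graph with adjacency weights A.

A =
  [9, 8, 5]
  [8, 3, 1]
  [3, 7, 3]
A^⊗2 =
  [8, 11, 8]
  [4, 6, 4]
  [6, 10, 6]

Each entry (A^⊗2)_ij equals the minimum over all length-2 walks i = v_0 → v_1 → … → v_2 = j of Σ_t A[v_t][v_{t+1}]. For example, for (i, j) = (0, 2) we minimise over 3 possible intermediate vertex sequences; the minimum is 8, attained along the walk 0 → 2 → 2.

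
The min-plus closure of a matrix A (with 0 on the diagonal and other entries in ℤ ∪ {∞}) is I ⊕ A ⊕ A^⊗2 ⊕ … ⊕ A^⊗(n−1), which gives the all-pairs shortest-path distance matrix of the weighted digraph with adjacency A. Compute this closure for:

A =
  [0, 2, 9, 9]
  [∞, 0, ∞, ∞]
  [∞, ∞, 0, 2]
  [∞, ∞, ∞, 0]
Closure =
  [0, 2, 9, 9]
  [∞, 0, ∞, ∞]
  [∞, ∞, 0, 2]
  [∞, ∞, ∞, 0]

This is the Floyd-Warshall all-pairs shortest-path computation. For each intermediate vertex k = 0, 1, …, 3, update dist[i][j] ← min(dist[i][j], dist[i][k] + dist[k][j]). The final matrix gives, for each (i, j), the minimum total weight of any directed path from i to j (possibly empty when i = j).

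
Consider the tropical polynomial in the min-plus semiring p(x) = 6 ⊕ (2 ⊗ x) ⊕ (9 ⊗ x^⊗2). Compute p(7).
p(7) = 6

A tropical monomial a ⊗ x^⊗i evaluates to a + i · x. Evaluating each term at x = 7:
  Term 0 contributes 6 + 0 · 7 = 6
  Term 1 contributes 2 + 1 · 7 = 9
  Term 2 contributes 9 + 2 · 7 = 23
p(7) = ⊕ of these = min[6, 9, 23] = 6.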